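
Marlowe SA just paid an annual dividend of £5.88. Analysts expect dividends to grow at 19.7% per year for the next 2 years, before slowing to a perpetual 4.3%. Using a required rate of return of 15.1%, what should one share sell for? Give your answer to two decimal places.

Two-stage DDM. Project D₁…D_2 at 0.197, terminal growth 0.043, discount at r = 0.151.
D_1 = 7.0384
D_2 = 8.4249
Terminal value at t=2: TV = D_3/(r−g) = 8.7872/(0.151−0.043) = 81.3629
P₀ = 7.0384/(1+0.151)^1 + 8.4249/(1+0.151)^2 + 81.3629/(1+0.151)^2 = 73.8895

£73.89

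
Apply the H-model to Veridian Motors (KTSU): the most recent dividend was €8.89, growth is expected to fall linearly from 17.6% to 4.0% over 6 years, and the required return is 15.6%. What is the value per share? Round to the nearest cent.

€110.97

H-model: P₀ = D₀[(1+g_L) + H(g_S−g_L)]/(r−g_L), with H = 6/2 = 3.
P₀ = 8.89 × [(1+0.04) + 3×(0.176−0.04)] / (0.156−0.04)
   = 8.89 × 1.4480 / 0.116 = 110.9717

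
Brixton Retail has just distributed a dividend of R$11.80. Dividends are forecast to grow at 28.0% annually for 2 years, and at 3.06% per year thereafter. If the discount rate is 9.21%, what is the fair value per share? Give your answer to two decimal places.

R$301.68

Two-stage DDM. Project D₁…D_2 at 0.28, terminal growth 0.0306, discount at r = 0.0921.
D_1 = 15.1040
D_2 = 19.3331
Terminal value at t=2: TV = D_3/(r−g) = 19.9247/(0.0921−0.0306) = 323.9791
P₀ = 15.1040/(1+0.0921)^1 + 19.3331/(1+0.0921)^2 + 323.9791/(1+0.0921)^2 = 301.6790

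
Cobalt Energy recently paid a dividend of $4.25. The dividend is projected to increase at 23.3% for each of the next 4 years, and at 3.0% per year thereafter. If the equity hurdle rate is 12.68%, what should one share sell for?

$86.24

Two-stage DDM. Project D₁…D_4 at 0.233, terminal growth 0.03, discount at r = 0.1268.
D_1 = 5.2403
D_2 = 6.4612
D_3 = 7.9667
D_4 = 9.8229
Terminal value at t=4: TV = D_5/(r−g) = 10.1176/(0.1268−0.03) = 104.5209
P₀ = 5.2403/(1+0.1268)^1 + 6.4612/(1+0.1268)^2 + 7.9667/(1+0.1268)^3 + 9.8229/(1+0.1268)^4 + 104.5209/(1+0.1268)^4 = 86.2372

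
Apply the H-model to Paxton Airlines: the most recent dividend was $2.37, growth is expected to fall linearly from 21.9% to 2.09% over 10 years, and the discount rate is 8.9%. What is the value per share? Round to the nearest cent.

H-model: P₀ = D₀[(1+g_L) + H(g_S−g_L)]/(r−g_L), with H = 10/2 = 5.
P₀ = 2.37 × [(1+0.0209) + 5×(0.219−0.0209)] / (0.089−0.0209)
   = 2.37 × 2.0114 / 0.0681 = 70.0003

$70.00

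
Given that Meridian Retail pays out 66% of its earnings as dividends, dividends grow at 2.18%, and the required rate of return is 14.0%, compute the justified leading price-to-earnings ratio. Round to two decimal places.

5.58

Justified leading P/E = b/(r−g) = 0.66/(0.14−0.0218) = 5.5838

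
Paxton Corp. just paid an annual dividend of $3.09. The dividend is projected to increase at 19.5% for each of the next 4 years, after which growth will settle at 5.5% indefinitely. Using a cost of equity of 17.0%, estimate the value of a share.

Two-stage DDM. Project D₁…D_4 at 0.195, terminal growth 0.055, discount at r = 0.17.
D_1 = 3.6926
D_2 = 4.4126
D_3 = 5.2731
D_4 = 6.3013
Terminal value at t=4: TV = D_5/(r−g) = 6.6479/(0.17−0.055) = 57.8076
P₀ = 3.6926/(1+0.17)^1 + 4.4126/(1+0.17)^2 + 5.2731/(1+0.17)^3 + 6.3013/(1+0.17)^4 + 57.8076/(1+0.17)^4 = 43.8835

$43.88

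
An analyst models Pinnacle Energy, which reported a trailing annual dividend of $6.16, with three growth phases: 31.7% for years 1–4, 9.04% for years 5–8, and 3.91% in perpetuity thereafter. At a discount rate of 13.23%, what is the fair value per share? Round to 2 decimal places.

$185.64

Three-stage DDM. Project D₁…D_8; terminal Gordon value at t=8 with g = 0.0391; discount at r = 0.1323.
D_1 = 8.1127
D_2 = 10.6845
D_3 = 14.0714
D_4 = 18.5321
D_5 = 20.2074
D_6 = 22.0341
D_7 = 24.0260
D_8 = 26.1979
TV_8 = 27.2223/(0.1323−0.0391) = 292.0846
P₀ = Σ Dₜ/(1+r)ᵗ + TV_8/(1+r)^8 = 185.6386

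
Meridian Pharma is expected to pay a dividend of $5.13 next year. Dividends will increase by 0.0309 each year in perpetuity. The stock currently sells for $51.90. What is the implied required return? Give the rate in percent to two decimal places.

12.97%

Rearranging the constant-growth DDM: r = D₁/P₀ + g.
r = 5.1300 / 51.90 + 0.0309 = 0.09884 + 0.0309 = 0.12974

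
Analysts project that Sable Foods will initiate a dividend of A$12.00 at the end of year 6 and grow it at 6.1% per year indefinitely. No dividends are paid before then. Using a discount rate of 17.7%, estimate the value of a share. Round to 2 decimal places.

A$45.80

Deferred-dividend DDM. At t=5 the remaining stream is a growing perpetuity with first payment D_6 = 12.00.
V_5 = D_6/(r−g) = 12.00/(0.177−0.061) = 103.4483
P₀ = V_5/(1+r)^5 = 103.4483/(1+0.177)^5 = 45.7974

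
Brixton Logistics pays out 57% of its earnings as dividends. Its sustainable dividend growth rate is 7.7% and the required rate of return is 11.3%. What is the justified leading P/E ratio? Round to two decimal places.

15.83

Justified leading P/E = b/(r−g) = 0.57/(0.113−0.077) = 15.8333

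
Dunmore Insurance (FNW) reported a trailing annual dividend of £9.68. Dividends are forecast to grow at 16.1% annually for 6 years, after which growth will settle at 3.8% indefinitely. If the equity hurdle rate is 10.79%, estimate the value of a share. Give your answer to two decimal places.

Two-stage DDM. Project D₁…D_6 at 0.161, terminal growth 0.038, discount at r = 0.1079.
D_1 = 11.2385
D_2 = 13.0479
D_3 = 15.1486
D_4 = 17.5875
D_5 = 20.4191
D_6 = 23.7066
Terminal value at t=6: TV = D_7/(r−g) = 24.6074/(0.1079−0.038) = 352.0374
P₀ = 11.2385/(1+0.1079)^1 + 13.0479/(1+0.1079)^2 + 15.1486/(1+0.1079)^3 + 17.5875/(1+0.1079)^4 + 20.4191/(1+0.1079)^5 + 23.7066/(1+0.1079)^6 + 352.0374/(1+0.1079)^6 = 259.0039

£259.00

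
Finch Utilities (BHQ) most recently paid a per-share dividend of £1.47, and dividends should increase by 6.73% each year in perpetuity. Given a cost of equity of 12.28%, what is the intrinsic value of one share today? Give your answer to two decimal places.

£28.27

Gordon growth model: P₀ = D₁/(r − g). D₁ = 1.47 × (1 + 0.0673) = 1.5689.
P₀ = 1.5689 / (0.1228 − 0.0673) = 1.5689 / 0.0555 = 28.2690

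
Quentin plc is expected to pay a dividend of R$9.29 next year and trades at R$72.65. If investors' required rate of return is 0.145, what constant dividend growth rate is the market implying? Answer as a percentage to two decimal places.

From P₀ = D₁/(r − g), the implied growth is g = r − D₁/P₀.
g = 0.145 − 9.29/72.65 = 0.145 − 0.12787 = 0.01713

1.71%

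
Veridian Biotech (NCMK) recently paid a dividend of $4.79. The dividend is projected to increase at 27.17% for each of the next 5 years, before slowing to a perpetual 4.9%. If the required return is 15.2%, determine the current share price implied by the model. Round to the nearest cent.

$112.51

Two-stage DDM. Project D₁…D_5 at 0.2717, terminal growth 0.049, discount at r = 0.152.
D_1 = 6.0914
D_2 = 7.7465
D_3 = 9.8512
D_4 = 12.5278
D_5 = 15.9316
Terminal value at t=5: TV = D_6/(r−g) = 16.7122/(0.152−0.049) = 162.2546
P₀ = 6.0914/(1+0.152)^1 + 7.7465/(1+0.152)^2 + 9.8512/(1+0.152)^3 + 12.5278/(1+0.152)^4 + 15.9316/(1+0.152)^5 + 162.2546/(1+0.152)^5 = 112.5054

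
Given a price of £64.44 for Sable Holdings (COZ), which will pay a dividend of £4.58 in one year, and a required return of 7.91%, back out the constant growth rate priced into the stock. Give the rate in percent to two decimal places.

0.80%

From P₀ = D₁/(r − g), the implied growth is g = r − D₁/P₀.
g = 0.0791 − 4.58/64.44 = 0.0791 − 0.07107 = 0.00803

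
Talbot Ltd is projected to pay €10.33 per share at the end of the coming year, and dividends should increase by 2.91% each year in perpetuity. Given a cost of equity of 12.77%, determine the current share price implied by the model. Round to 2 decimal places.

€104.77

Gordon growth model: P₀ = D₁/(r − g), with D₁ = 10.33 given directly.
P₀ = 10.3300 / (0.1277 − 0.0291) = 10.3300 / 0.0986 = 104.7667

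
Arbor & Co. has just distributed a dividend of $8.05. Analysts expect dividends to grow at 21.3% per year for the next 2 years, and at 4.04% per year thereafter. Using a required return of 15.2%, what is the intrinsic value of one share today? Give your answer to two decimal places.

Two-stage DDM. Project D₁…D_2 at 0.213, terminal growth 0.0404, discount at r = 0.152.
D_1 = 9.7647
D_2 = 11.8445
Terminal value at t=2: TV = D_3/(r−g) = 12.3230/(0.152−0.0404) = 110.4215
P₀ = 9.7647/(1+0.152)^1 + 11.8445/(1+0.152)^2 + 110.4215/(1+0.152)^2 = 100.6062

$100.61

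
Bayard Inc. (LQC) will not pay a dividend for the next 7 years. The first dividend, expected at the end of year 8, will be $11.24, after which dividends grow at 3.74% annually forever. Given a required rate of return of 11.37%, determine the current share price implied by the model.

$69.32

Deferred-dividend DDM. At t=7 the remaining stream is a growing perpetuity with first payment D_8 = 11.24.
V_7 = D_8/(r−g) = 11.24/(0.1137−0.0374) = 147.3132
P₀ = V_7/(1+r)^7 = 147.3132/(1+0.1137)^7 = 69.3209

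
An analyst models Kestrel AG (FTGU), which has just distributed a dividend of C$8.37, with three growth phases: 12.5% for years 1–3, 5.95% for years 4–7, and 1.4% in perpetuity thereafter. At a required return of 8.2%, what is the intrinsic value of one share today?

Three-stage DDM. Project D₁…D_7; terminal Gordon value at t=7 with g = 0.014; discount at r = 0.082.
D_1 = 9.4162
D_2 = 10.5933
D_3 = 11.9174
D_4 = 12.6265
D_5 = 13.3778
D_6 = 14.1738
D_7 = 15.0171
TV_7 = 15.2274/(0.082−0.014) = 223.9319
P₀ = Σ Dₜ/(1+r)ᵗ + TV_7/(1+r)^7 = 191.8562

C$191.86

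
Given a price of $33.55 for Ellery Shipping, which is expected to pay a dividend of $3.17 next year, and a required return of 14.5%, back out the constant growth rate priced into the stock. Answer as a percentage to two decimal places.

From P₀ = D₁/(r − g), the implied growth is g = r − D₁/P₀.
g = 0.145 − 3.17/33.55 = 0.145 − 0.09449 = 0.05051

5.05%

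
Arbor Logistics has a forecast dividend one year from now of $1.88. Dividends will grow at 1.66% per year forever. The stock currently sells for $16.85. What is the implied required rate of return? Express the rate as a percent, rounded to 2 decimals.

Rearranging the constant-growth DDM: r = D₁/P₀ + g.
r = 1.8800 / 16.85 + 0.0166 = 0.11157 + 0.0166 = 0.12817

12.82%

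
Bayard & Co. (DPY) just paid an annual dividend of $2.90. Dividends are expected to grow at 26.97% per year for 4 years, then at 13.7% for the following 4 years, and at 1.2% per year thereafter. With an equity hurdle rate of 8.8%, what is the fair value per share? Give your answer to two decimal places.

Three-stage DDM. Project D₁…D_8; terminal Gordon value at t=8 with g = 0.012; discount at r = 0.088.
D_1 = 3.6821
D_2 = 4.6752
D_3 = 5.9361
D_4 = 7.5371
D_5 = 8.5696
D_6 = 9.7437
D_7 = 11.0786
D_8 = 12.5963
TV_8 = 12.7475/(0.088−0.012) = 167.7302
P₀ = Σ Dₜ/(1+r)ᵗ + TV_8/(1+r)^8 = 126.7951

$126.80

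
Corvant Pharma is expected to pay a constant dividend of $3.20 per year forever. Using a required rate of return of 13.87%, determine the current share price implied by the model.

$23.07

Zero-growth DDM (perpetuity): P₀ = D/r = 3.20 / 0.1387 = 23.0714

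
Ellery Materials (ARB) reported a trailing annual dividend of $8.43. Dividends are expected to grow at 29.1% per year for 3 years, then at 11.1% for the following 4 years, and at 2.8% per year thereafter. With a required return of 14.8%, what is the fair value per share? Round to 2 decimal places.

Three-stage DDM. Project D₁…D_7; terminal Gordon value at t=7 with g = 0.028; discount at r = 0.148.
D_1 = 10.8831
D_2 = 14.0501
D_3 = 18.1387
D_4 = 20.1521
D_5 = 22.3890
D_6 = 24.8742
D_7 = 27.6352
TV_7 = 28.4090/(0.148−0.028) = 236.7415
P₀ = Σ Dₜ/(1+r)ᵗ + TV_7/(1+r)^7 = 166.4352

$166.44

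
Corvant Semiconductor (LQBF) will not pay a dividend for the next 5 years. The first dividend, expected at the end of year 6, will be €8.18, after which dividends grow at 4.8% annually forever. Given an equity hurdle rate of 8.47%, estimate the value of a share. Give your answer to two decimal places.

€148.44

Deferred-dividend DDM. At t=5 the remaining stream is a growing perpetuity with first payment D_6 = 8.18.
V_5 = D_6/(r−g) = 8.18/(0.0847−0.048) = 222.8883
P₀ = V_5/(1+r)^5 = 222.8883/(1+0.0847)^5 = 148.4359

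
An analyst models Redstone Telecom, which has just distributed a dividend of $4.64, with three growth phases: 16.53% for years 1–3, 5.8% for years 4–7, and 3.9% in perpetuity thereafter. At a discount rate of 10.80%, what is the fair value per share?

$102.24

Three-stage DDM. Project D₁…D_7; terminal Gordon value at t=7 with g = 0.039; discount at r = 0.108.
D_1 = 5.4070
D_2 = 6.3008
D_3 = 7.3423
D_4 = 7.7681
D_5 = 8.2187
D_6 = 8.6954
D_7 = 9.1997
TV_7 = 9.5585/(0.108−0.039) = 138.5289
P₀ = Σ Dₜ/(1+r)ᵗ + TV_7/(1+r)^7 = 102.2439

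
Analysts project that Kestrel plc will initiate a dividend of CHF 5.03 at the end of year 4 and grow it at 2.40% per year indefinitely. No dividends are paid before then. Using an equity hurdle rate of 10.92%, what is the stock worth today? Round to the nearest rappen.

CHF 43.26

Deferred-dividend DDM. At t=3 the remaining stream is a growing perpetuity with first payment D_4 = 5.03.
V_3 = D_4/(r−g) = 5.03/(0.1092−0.024) = 59.0376
P₀ = V_3/(1+r)^3 = 59.0376/(1+0.1092)^3 = 43.2612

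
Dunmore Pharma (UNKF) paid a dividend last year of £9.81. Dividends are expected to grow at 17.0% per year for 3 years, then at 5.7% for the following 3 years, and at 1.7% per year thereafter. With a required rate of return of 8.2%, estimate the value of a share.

£250.92

Three-stage DDM. Project D₁…D_6; terminal Gordon value at t=6 with g = 0.017; discount at r = 0.082.
D_1 = 11.4777
D_2 = 13.4289
D_3 = 15.7118
D_4 = 16.6074
D_5 = 17.5540
D_6 = 18.5546
TV_6 = 18.8700/(0.082−0.017) = 290.3081
P₀ = Σ Dₜ/(1+r)ᵗ + TV_6/(1+r)^6 = 250.9231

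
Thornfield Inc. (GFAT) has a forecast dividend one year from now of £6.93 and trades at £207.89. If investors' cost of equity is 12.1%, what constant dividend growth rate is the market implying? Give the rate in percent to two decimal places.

8.77%

From P₀ = D₁/(r − g), the implied growth is g = r − D₁/P₀.
g = 0.121 − 6.93/207.89 = 0.121 − 0.03333 = 0.08767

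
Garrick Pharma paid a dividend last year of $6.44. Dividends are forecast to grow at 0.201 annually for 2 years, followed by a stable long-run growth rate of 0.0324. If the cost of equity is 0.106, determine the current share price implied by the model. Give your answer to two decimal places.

$121.11

Two-stage DDM. Project D₁…D_2 at 0.201, terminal growth 0.0324, discount at r = 0.106.
D_1 = 7.7344
D_2 = 9.2891
Terminal value at t=2: TV = D_3/(r−g) = 9.5900/(0.106−0.0324) = 130.2993
P₀ = 7.7344/(1+0.106)^1 + 9.2891/(1+0.106)^2 + 130.2993/(1+0.106)^2 = 121.1072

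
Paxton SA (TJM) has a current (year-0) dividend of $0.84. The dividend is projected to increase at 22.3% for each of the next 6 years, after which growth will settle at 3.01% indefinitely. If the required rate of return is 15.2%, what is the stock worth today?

Two-stage DDM. Project D₁…D_6 at 0.223, terminal growth 0.0301, discount at r = 0.152.
D_1 = 1.0273
D_2 = 1.2564
D_3 = 1.5366
D_4 = 1.8793
D_5 = 2.2983
D_6 = 2.8109
Terminal value at t=6: TV = D_7/(r−g) = 2.8955/(0.152−0.0301) = 23.7527
P₀ = 1.0273/(1+0.152)^1 + 1.2564/(1+0.152)^2 + 1.5366/(1+0.152)^3 + 1.8793/(1+0.152)^4 + 2.2983/(1+0.152)^5 + 2.8109/(1+0.152)^6 + 23.7527/(1+0.152)^6 = 16.4085

$16.41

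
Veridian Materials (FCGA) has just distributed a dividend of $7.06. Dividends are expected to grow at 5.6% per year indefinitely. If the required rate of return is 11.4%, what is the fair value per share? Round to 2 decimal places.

$128.54

Gordon growth model: P₀ = D₁/(r − g). D₁ = 7.06 × (1 + 0.056) = 7.4554.
P₀ = 7.4554 / (0.114 − 0.056) = 7.4554 / 0.058 = 128.5407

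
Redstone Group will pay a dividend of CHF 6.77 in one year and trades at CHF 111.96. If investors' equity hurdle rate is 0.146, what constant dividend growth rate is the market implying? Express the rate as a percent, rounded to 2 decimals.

From P₀ = D₁/(r − g), the implied growth is g = r − D₁/P₀.
g = 0.146 − 6.77/111.96 = 0.146 − 0.06047 = 0.08553

8.55%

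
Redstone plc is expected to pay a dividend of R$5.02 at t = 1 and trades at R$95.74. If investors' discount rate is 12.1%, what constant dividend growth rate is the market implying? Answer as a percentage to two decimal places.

6.86%

From P₀ = D₁/(r − g), the implied growth is g = r − D₁/P₀.
g = 0.121 − 5.02/95.74 = 0.121 − 0.05243 = 0.06857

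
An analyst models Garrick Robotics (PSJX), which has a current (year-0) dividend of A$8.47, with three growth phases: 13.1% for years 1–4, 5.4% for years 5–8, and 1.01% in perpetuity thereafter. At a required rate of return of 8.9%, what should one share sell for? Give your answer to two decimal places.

Three-stage DDM. Project D₁…D_8; terminal Gordon value at t=8 with g = 0.0101; discount at r = 0.089.
D_1 = 9.5796
D_2 = 10.8345
D_3 = 12.2538
D_4 = 13.8591
D_5 = 14.6075
D_6 = 15.3963
D_7 = 16.2277
D_8 = 17.1039
TV_8 = 17.2767/(0.089−0.0101) = 218.9695
P₀ = Σ Dₜ/(1+r)ᵗ + TV_8/(1+r)^8 = 184.3284

A$184.33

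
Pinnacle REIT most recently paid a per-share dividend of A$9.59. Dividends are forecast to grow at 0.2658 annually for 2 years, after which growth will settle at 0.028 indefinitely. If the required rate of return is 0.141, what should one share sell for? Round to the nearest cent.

Two-stage DDM. Project D₁…D_2 at 0.2658, terminal growth 0.028, discount at r = 0.141.
D_1 = 12.1390
D_2 = 15.3656
Terminal value at t=2: TV = D_3/(r−g) = 15.7958/(0.141−0.028) = 139.7859
P₀ = 12.1390/(1+0.141)^1 + 15.3656/(1+0.141)^2 + 139.7859/(1+0.141)^2 = 129.8138

A$129.81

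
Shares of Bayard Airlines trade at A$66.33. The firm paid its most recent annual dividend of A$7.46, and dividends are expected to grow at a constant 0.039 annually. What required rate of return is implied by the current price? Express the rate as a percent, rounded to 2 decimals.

Rearranging the constant-growth DDM: r = D₁/P₀ + g.
D₁ = 7.46 × (1 + 0.039) = 7.7509.
r = 7.7509 / 66.33 + 0.039 = 0.11685 + 0.039 = 0.15585

15.59%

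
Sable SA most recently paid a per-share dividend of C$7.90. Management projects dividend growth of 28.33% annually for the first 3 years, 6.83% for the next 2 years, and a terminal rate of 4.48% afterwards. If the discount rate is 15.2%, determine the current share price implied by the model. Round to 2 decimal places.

C$140.58

Three-stage DDM. Project D₁…D_5; terminal Gordon value at t=5 with g = 0.0448; discount at r = 0.152.
D_1 = 10.1381
D_2 = 13.0102
D_3 = 16.6960
D_4 = 17.8363
D_5 = 19.0545
TV_5 = 19.9082/(0.152−0.0448) = 185.7105
P₀ = Σ Dₜ/(1+r)ᵗ + TV_5/(1+r)^5 = 140.5757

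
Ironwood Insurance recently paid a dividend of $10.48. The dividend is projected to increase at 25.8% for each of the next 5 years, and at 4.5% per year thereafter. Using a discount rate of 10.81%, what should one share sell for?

$405.22

Two-stage DDM. Project D₁…D_5 at 0.258, terminal growth 0.045, discount at r = 0.1081.
D_1 = 13.1838
D_2 = 16.5853
D_3 = 20.8643
D_4 = 26.2473
D_5 = 33.0190
Terminal value at t=5: TV = D_6/(r−g) = 34.5049/(0.1081−0.045) = 546.8289
P₀ = 13.1838/(1+0.1081)^1 + 16.5853/(1+0.1081)^2 + 20.8643/(1+0.1081)^3 + 26.2473/(1+0.1081)^4 + 33.0190/(1+0.1081)^5 + 546.8289/(1+0.1081)^5 = 405.2198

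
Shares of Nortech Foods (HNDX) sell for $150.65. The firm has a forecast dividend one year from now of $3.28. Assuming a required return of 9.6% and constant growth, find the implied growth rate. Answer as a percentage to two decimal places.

7.42%

From P₀ = D₁/(r − g), the implied growth is g = r − D₁/P₀.
g = 0.096 − 3.28/150.65 = 0.096 − 0.02177 = 0.07423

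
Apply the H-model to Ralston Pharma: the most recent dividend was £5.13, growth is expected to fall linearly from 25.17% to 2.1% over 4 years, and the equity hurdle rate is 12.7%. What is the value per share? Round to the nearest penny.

£71.74

H-model: P₀ = D₀[(1+g_L) + H(g_S−g_L)]/(r−g_L), with H = 4/2 = 2.
P₀ = 5.13 × [(1+0.021) + 2×(0.2517−0.021)] / (0.127−0.021)
   = 5.13 × 1.4824 / 0.106 = 71.7426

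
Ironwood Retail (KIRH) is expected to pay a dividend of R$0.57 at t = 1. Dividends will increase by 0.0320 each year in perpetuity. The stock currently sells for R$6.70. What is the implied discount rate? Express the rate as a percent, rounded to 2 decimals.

Rearranging the constant-growth DDM: r = D₁/P₀ + g.
r = 0.5700 / 6.70 + 0.032 = 0.08507 + 0.032 = 0.11707

11.71%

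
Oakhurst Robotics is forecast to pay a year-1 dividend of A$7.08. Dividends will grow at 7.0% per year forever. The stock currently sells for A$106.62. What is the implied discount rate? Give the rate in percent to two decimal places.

13.64%

Rearranging the constant-growth DDM: r = D₁/P₀ + g.
r = 7.0800 / 106.62 + 0.07 = 0.06640 + 0.07 = 0.13640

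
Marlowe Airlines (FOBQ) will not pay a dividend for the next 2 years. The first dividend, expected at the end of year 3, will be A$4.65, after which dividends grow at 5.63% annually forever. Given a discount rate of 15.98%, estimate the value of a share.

Deferred-dividend DDM. At t=2 the remaining stream is a growing perpetuity with first payment D_3 = 4.65.
V_2 = D_3/(r−g) = 4.65/(0.1598−0.0563) = 44.9275
P₀ = V_2/(1+r)^2 = 44.9275/(1+0.1598)^2 = 33.4000

A$33.40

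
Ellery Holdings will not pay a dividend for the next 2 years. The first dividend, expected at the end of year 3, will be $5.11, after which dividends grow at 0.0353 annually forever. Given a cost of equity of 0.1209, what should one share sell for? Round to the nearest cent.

Deferred-dividend DDM. At t=2 the remaining stream is a growing perpetuity with first payment D_3 = 5.11.
V_2 = D_3/(r−g) = 5.11/(0.1209−0.0353) = 59.6963
P₀ = V_2/(1+r)^2 = 59.6963/(1+0.1209)^2 = 47.5131

$47.51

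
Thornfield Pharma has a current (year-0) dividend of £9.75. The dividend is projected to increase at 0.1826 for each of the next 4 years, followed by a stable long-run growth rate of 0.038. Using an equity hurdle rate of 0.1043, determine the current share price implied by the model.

£247.19

Two-stage DDM. Project D₁…D_4 at 0.1826, terminal growth 0.038, discount at r = 0.1043.
D_1 = 11.5304
D_2 = 13.6358
D_3 = 16.1257
D_4 = 19.0702
Terminal value at t=4: TV = D_5/(r−g) = 19.7949/(0.1043−0.038) = 298.5657
P₀ = 11.5304/(1+0.1043)^1 + 13.6358/(1+0.1043)^2 + 16.1257/(1+0.1043)^3 + 19.0702/(1+0.1043)^4 + 298.5657/(1+0.1043)^4 = 247.1877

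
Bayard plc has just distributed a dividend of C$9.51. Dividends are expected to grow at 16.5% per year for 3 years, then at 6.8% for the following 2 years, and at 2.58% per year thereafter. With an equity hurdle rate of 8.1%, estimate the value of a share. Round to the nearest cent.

C$272.50

Three-stage DDM. Project D₁…D_5; terminal Gordon value at t=5 with g = 0.0258; discount at r = 0.081.
D_1 = 11.0792
D_2 = 12.9072
D_3 = 15.0369
D_4 = 16.0594
D_5 = 17.1514
TV_5 = 17.5940/(0.081−0.0258) = 318.7311
P₀ = Σ Dₜ/(1+r)ᵗ + TV_5/(1+r)^5 = 272.4992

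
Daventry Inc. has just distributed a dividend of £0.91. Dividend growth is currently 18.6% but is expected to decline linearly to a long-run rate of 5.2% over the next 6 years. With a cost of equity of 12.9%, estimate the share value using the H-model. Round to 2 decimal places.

H-model: P₀ = D₀[(1+g_L) + H(g_S−g_L)]/(r−g_L), with H = 6/2 = 3.
P₀ = 0.91 × [(1+0.052) + 3×(0.186−0.052)] / (0.129−0.052)
   = 0.91 × 1.4540 / 0.077 = 17.1836

£17.18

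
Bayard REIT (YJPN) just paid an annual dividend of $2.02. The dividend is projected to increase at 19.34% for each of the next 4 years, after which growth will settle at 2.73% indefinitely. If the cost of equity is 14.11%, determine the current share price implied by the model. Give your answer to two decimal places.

Two-stage DDM. Project D₁…D_4 at 0.1934, terminal growth 0.0273, discount at r = 0.1411.
D_1 = 2.4107
D_2 = 2.8769
D_3 = 3.4333
D_4 = 4.0973
Terminal value at t=4: TV = D_5/(r−g) = 4.2091/(0.1411−0.0273) = 36.9871
P₀ = 2.4107/(1+0.1411)^1 + 2.8769/(1+0.1411)^2 + 3.4333/(1+0.1411)^3 + 4.0973/(1+0.1411)^4 + 36.9871/(1+0.1411)^4 = 30.8643

$30.86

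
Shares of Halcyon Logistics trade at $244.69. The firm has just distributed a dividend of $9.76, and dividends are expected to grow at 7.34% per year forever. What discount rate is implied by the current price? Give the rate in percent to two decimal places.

11.62%

Rearranging the constant-growth DDM: r = D₁/P₀ + g.
D₁ = 9.76 × (1 + 0.0734) = 10.4764.
r = 10.4764 / 244.69 + 0.0734 = 0.04281 + 0.0734 = 0.11621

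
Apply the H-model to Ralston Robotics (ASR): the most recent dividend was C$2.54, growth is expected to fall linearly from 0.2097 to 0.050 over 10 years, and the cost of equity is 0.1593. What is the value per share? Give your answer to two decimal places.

C$42.96

H-model: P₀ = D₀[(1+g_L) + H(g_S−g_L)]/(r−g_L), with H = 10/2 = 5.
P₀ = 2.54 × [(1+0.05) + 5×(0.2097−0.05)] / (0.1593−0.05)
   = 2.54 × 1.8485 / 0.1093 = 42.9569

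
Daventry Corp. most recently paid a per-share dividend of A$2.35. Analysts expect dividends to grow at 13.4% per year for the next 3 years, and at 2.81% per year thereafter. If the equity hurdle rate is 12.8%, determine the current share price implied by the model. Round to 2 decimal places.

Two-stage DDM. Project D₁…D_3 at 0.134, terminal growth 0.0281, discount at r = 0.128.
D_1 = 2.6649
D_2 = 3.0220
D_3 = 3.4269
Terminal value at t=3: TV = D_4/(r−g) = 3.5232/(0.128−0.0281) = 35.2677
P₀ = 2.6649/(1+0.128)^1 + 3.0220/(1+0.128)^2 + 3.4269/(1+0.128)^3 + 35.2677/(1+0.128)^3 = 31.6978

A$31.70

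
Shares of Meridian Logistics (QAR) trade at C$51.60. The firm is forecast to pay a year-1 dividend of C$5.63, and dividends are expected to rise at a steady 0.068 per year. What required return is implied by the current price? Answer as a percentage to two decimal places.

Rearranging the constant-growth DDM: r = D₁/P₀ + g.
r = 5.6300 / 51.60 + 0.068 = 0.10911 + 0.068 = 0.17711

17.71%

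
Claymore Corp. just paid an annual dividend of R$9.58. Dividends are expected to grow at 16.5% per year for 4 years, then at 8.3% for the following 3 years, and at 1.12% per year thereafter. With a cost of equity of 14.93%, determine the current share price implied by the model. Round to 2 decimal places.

Three-stage DDM. Project D₁…D_7; terminal Gordon value at t=7 with g = 0.0112; discount at r = 0.1493.
D_1 = 11.1607
D_2 = 13.0022
D_3 = 15.1476
D_4 = 17.6469
D_5 = 19.1116
D_6 = 20.6979
D_7 = 22.4158
TV_7 = 22.6669/(0.1493−0.0112) = 164.1338
P₀ = Σ Dₜ/(1+r)ᵗ + TV_7/(1+r)^7 = 128.5890

R$128.59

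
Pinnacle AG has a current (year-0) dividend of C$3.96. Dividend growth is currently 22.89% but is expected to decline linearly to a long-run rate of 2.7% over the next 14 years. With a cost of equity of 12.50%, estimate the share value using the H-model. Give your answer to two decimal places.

H-model: P₀ = D₀[(1+g_L) + H(g_S−g_L)]/(r−g_L), with H = 14/2 = 7.
P₀ = 3.96 × [(1+0.027) + 7×(0.2289−0.027)] / (0.125−0.027)
   = 3.96 × 2.4403 / 0.098 = 98.6080

C$98.61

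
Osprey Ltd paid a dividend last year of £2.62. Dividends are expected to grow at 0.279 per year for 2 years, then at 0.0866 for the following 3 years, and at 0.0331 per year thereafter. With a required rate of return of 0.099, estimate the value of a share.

£70.77

Three-stage DDM. Project D₁…D_5; terminal Gordon value at t=5 with g = 0.0331; discount at r = 0.099.
D_1 = 3.3510
D_2 = 4.2859
D_3 = 4.6571
D_4 = 5.0604
D_5 = 5.4986
TV_5 = 5.6806/(0.099−0.0331) = 86.2002
P₀ = Σ Dₜ/(1+r)ᵗ + TV_5/(1+r)^5 = 70.7723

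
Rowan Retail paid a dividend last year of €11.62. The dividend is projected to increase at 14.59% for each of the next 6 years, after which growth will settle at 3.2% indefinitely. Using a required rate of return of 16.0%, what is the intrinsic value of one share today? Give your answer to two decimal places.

€153.87

Two-stage DDM. Project D₁…D_6 at 0.1459, terminal growth 0.032, discount at r = 0.16.
D_1 = 13.3154
D_2 = 15.2581
D_3 = 17.4842
D_4 = 20.0352
D_5 = 22.9583
D_6 = 26.3079
Terminal value at t=6: TV = D_7/(r−g) = 27.1498/(0.16−0.032) = 212.1076
P₀ = 13.3154/(1+0.16)^1 + 15.2581/(1+0.16)^2 + 17.4842/(1+0.16)^3 + 20.0352/(1+0.16)^4 + 22.9583/(1+0.16)^5 + 26.3079/(1+0.16)^6 + 212.1076/(1+0.16)^6 = 153.8712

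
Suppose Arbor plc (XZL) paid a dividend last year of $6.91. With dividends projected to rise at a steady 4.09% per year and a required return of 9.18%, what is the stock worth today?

$141.31

Gordon growth model: P₀ = D₁/(r − g). D₁ = 6.91 × (1 + 0.0409) = 7.1926.
P₀ = 7.1926 / (0.0918 − 0.0409) = 7.1926 / 0.0509 = 141.3088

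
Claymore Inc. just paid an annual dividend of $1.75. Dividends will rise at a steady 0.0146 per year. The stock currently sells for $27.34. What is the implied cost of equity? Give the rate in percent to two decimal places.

Rearranging the constant-growth DDM: r = D₁/P₀ + g.
D₁ = 1.75 × (1 + 0.0146) = 1.7755.
r = 1.7755 / 27.34 + 0.0146 = 0.06494 + 0.0146 = 0.07954

7.95%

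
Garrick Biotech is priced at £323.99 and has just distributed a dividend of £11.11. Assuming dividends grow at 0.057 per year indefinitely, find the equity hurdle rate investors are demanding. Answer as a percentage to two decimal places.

Rearranging the constant-growth DDM: r = D₁/P₀ + g.
D₁ = 11.11 × (1 + 0.057) = 11.7433.
r = 11.7433 / 323.99 + 0.057 = 0.03625 + 0.057 = 0.09325

9.32%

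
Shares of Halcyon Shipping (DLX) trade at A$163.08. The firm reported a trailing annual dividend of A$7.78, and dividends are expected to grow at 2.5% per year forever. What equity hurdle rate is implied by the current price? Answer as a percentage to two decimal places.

7.39%

Rearranging the constant-growth DDM: r = D₁/P₀ + g.
D₁ = 7.78 × (1 + 0.025) = 7.9745.
r = 7.9745 / 163.08 + 0.025 = 0.04890 + 0.025 = 0.07390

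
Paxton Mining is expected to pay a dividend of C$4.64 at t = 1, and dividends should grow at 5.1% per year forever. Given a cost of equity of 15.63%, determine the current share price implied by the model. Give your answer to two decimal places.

Gordon growth model: P₀ = D₁/(r − g), with D₁ = 4.64 given directly.
P₀ = 4.6400 / (0.1563 − 0.051) = 4.6400 / 0.1053 = 44.0646

C$44.06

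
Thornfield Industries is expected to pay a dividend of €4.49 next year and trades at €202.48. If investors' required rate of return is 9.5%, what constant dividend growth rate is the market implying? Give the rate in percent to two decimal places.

7.28%

From P₀ = D₁/(r − g), the implied growth is g = r − D₁/P₀.
g = 0.095 − 4.49/202.48 = 0.095 − 0.02218 = 0.07282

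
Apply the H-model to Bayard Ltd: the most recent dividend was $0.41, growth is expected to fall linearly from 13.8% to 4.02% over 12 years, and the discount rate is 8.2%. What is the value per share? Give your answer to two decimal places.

$15.96

H-model: P₀ = D₀[(1+g_L) + H(g_S−g_L)]/(r−g_L), with H = 12/2 = 6.
P₀ = 0.41 × [(1+0.0402) + 6×(0.138−0.0402)] / (0.082−0.0402)
   = 0.41 × 1.6270 / 0.0418 = 15.9586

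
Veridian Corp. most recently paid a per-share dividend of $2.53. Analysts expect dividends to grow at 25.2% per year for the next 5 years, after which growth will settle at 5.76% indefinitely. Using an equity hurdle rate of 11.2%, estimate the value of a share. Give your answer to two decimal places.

$107.30

Two-stage DDM. Project D₁…D_5 at 0.252, terminal growth 0.0576, discount at r = 0.112.
D_1 = 3.1676
D_2 = 3.9658
D_3 = 4.9652
D_4 = 6.2164
D_5 = 7.7829
Terminal value at t=5: TV = D_6/(r−g) = 8.2312/(0.112−0.0576) = 151.3090
P₀ = 3.1676/(1+0.112)^1 + 3.9658/(1+0.112)^2 + 4.9652/(1+0.112)^3 + 6.2164/(1+0.112)^4 + 7.7829/(1+0.112)^5 + 151.3090/(1+0.112)^5 = 107.2995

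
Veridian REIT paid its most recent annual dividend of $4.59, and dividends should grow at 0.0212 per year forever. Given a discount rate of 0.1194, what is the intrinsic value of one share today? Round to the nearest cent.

$47.73

Gordon growth model: P₀ = D₁/(r − g). D₁ = 4.59 × (1 + 0.0212) = 4.6873.
P₀ = 4.6873 / (0.1194 − 0.0212) = 4.6873 / 0.0982 = 47.7323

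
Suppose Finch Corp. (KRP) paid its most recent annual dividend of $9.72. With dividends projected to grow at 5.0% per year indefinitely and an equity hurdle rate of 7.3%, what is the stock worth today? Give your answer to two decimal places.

$443.74

Gordon growth model: P₀ = D₁/(r − g). D₁ = 9.72 × (1 + 0.05) = 10.2060.
P₀ = 10.2060 / (0.073 − 0.05) = 10.2060 / 0.023 = 443.7391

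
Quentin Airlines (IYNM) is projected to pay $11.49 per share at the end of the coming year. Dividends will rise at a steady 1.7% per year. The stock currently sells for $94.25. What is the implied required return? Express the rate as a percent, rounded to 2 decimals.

13.89%

Rearranging the constant-growth DDM: r = D₁/P₀ + g.
r = 11.4900 / 94.25 + 0.017 = 0.12191 + 0.017 = 0.13891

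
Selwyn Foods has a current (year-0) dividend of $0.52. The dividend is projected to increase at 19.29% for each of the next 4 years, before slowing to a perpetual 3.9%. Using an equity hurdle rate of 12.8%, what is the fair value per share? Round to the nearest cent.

$9.99

Two-stage DDM. Project D₁…D_4 at 0.1929, terminal growth 0.039, discount at r = 0.128.
D_1 = 0.6203
D_2 = 0.7400
D_3 = 0.8827
D_4 = 1.0530
Terminal value at t=4: TV = D_5/(r−g) = 1.0940/(0.128−0.039) = 12.2926
P₀ = 0.6203/(1+0.128)^1 + 0.7400/(1+0.128)^2 + 0.8827/(1+0.128)^3 + 1.0530/(1+0.128)^4 + 12.2926/(1+0.128)^4 = 9.9898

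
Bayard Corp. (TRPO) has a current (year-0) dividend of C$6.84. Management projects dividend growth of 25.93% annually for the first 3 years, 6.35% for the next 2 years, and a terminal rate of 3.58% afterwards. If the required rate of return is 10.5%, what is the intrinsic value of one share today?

Three-stage DDM. Project D₁…D_5; terminal Gordon value at t=5 with g = 0.0358; discount at r = 0.105.
D_1 = 8.6136
D_2 = 10.8471
D_3 = 13.6598
D_4 = 14.5272
D_5 = 15.4497
TV_5 = 16.0027/(0.105−0.0358) = 231.2536
P₀ = Σ Dₜ/(1+r)ᵗ + TV_5/(1+r)^5 = 186.2956

C$186.30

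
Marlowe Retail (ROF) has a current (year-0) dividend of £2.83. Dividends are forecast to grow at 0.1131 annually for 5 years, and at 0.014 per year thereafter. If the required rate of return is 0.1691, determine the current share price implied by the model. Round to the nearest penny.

Two-stage DDM. Project D₁…D_5 at 0.1131, terminal growth 0.014, discount at r = 0.1691.
D_1 = 3.1501
D_2 = 3.5063
D_3 = 3.9029
D_4 = 4.3443
D_5 = 4.8357
Terminal value at t=5: TV = D_6/(r−g) = 4.9034/(0.1691−0.014) = 31.6143
P₀ = 3.1501/(1+0.1691)^1 + 3.5063/(1+0.1691)^2 + 3.9029/(1+0.1691)^3 + 4.3443/(1+0.1691)^4 + 4.8357/(1+0.1691)^5 + 31.6143/(1+0.1691)^5 = 26.7171

£26.72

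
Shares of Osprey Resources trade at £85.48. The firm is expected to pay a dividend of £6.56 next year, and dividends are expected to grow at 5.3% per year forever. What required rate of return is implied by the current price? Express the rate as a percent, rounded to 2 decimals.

12.97%

Rearranging the constant-growth DDM: r = D₁/P₀ + g.
r = 6.5600 / 85.48 + 0.053 = 0.07674 + 0.053 = 0.12974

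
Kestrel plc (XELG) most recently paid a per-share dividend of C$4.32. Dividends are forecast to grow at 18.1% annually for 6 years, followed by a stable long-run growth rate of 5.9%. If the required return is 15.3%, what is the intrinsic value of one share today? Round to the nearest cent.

C$84.42

Two-stage DDM. Project D₁…D_6 at 0.181, terminal growth 0.059, discount at r = 0.153.
D_1 = 5.1019
D_2 = 6.0254
D_3 = 7.1160
D_4 = 8.4039
D_5 = 9.9251
D_6 = 11.7215
Terminal value at t=6: TV = D_7/(r−g) = 12.4131/(0.153−0.059) = 132.0539
P₀ = 5.1019/(1+0.153)^1 + 6.0254/(1+0.153)^2 + 7.1160/(1+0.153)^3 + 8.4039/(1+0.153)^4 + 9.9251/(1+0.153)^5 + 11.7215/(1+0.153)^6 + 132.0539/(1+0.153)^6 = 84.4195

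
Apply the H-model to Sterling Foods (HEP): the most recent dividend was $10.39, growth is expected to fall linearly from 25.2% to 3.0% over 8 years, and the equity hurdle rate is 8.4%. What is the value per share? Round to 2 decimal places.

$369.04

H-model: P₀ = D₀[(1+g_L) + H(g_S−g_L)]/(r−g_L), with H = 8/2 = 4.
P₀ = 10.39 × [(1+0.03) + 4×(0.252−0.03)] / (0.084−0.03)
   = 10.39 × 1.9180 / 0.054 = 369.0374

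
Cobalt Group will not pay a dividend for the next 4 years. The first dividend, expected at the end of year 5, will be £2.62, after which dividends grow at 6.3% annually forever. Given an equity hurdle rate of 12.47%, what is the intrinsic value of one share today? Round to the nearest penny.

£26.54

Deferred-dividend DDM. At t=4 the remaining stream is a growing perpetuity with first payment D_5 = 2.62.
V_4 = D_5/(r−g) = 2.62/(0.1247−0.063) = 42.4635
P₀ = V_4/(1+r)^4 = 42.4635/(1+0.1247)^4 = 26.5381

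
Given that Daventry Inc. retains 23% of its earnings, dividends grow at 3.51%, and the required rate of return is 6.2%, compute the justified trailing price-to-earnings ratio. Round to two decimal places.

29.63

Payout ratio b = 1 − 0.23 = 0.77.
Justified trailing P/E = b(1+g)/(r−g) = 0.77×(1+0.0351)/(0.062−0.0351) = 29.6293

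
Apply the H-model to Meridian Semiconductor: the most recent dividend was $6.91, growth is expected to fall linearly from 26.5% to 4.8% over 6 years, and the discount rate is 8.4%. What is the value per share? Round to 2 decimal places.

H-model: P₀ = D₀[(1+g_L) + H(g_S−g_L)]/(r−g_L), with H = 6/2 = 3.
P₀ = 6.91 × [(1+0.048) + 3×(0.265−0.048)] / (0.084−0.048)
   = 6.91 × 1.6990 / 0.036 = 326.1136

$326.11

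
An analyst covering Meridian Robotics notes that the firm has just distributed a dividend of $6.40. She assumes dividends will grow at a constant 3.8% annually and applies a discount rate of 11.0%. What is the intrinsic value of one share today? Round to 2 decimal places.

$92.27

Gordon growth model: P₀ = D₁/(r − g). D₁ = 6.40 × (1 + 0.038) = 6.6432.
P₀ = 6.6432 / (0.11 − 0.038) = 6.6432 / 0.072 = 92.2667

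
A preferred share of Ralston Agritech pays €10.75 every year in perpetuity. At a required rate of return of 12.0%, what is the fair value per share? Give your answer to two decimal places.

Zero-growth DDM (perpetuity): P₀ = D/r = 10.75 / 0.12 = 89.5833

€89.58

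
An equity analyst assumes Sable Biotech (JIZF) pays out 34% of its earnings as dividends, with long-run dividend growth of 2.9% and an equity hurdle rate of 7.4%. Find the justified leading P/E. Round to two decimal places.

Justified leading P/E = b/(r−g) = 0.34/(0.074−0.029) = 7.5556

7.56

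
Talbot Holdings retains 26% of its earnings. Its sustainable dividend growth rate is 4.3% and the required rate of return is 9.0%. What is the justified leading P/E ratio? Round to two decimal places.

Payout ratio b = 1 − 0.26 = 0.74.
Justified leading P/E = b/(r−g) = 0.74/(0.09−0.043) = 15.7447

15.74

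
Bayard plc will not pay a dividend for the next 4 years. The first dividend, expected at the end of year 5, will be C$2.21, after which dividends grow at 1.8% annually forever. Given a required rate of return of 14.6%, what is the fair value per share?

C$10.01

Deferred-dividend DDM. At t=4 the remaining stream is a growing perpetuity with first payment D_5 = 2.21.
V_4 = D_5/(r−g) = 2.21/(0.146−0.018) = 17.2656
P₀ = V_4/(1+r)^4 = 17.2656/(1+0.146)^4 = 10.0102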